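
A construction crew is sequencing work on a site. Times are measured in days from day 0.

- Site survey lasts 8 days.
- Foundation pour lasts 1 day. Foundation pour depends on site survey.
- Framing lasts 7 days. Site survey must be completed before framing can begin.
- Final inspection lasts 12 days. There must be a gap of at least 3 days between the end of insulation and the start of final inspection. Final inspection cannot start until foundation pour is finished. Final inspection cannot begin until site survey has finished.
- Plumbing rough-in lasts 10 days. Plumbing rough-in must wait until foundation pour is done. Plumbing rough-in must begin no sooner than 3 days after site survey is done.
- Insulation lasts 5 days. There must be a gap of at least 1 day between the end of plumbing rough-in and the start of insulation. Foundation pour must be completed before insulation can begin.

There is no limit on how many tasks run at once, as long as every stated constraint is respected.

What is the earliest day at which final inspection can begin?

Site survey has no prerequisites, so it starts at day 0 and finishes at day 8.
Foundation pour cannot begin until site survey (finishes day 8). It runs from day 8 to 8 + 1 = day 9.
Plumbing rough-in needs all of foundation pour (finishes day 9); site survey (finishes day 8, plus 3-day gap → day 11). That puts its earliest start at day 11; it finishes at 11 + 10 = day 21.
Insulation has to wait for plumbing rough-in (finishes day 21, plus 1-day gap → day 22); foundation pour (finishes day 9). The latest of these is day 22, so insulation runs day 22 to 22 + 5 = day 27.
Final inspection waits on insulation (finishes day 27, plus 3-day gap → day 30); foundation pour (finishes day 9); site survey (finishes day 8). The latest of these is day 30, which is the earliest final inspection can start.

30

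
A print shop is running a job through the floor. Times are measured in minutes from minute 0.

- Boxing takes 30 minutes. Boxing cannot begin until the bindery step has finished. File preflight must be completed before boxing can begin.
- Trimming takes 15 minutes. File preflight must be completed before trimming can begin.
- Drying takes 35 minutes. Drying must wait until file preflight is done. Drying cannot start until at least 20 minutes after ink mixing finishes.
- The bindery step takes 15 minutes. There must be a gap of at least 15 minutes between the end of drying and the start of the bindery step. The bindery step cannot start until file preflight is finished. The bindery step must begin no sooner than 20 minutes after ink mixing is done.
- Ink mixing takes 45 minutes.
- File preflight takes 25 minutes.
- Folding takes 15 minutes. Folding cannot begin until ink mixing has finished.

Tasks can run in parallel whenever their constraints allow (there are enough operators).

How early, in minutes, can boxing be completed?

Ink mixing can start immediately at minute 0; it finishes at minute 45.
File preflight can start immediately at minute 0; it finishes at minute 25.
For drying: file preflight (finishes minute 25); ink mixing (finishes minute 45, plus 20-minute gap → minute 65). Taking the maximum gives a start of minute 65, and it finishes at 65 + 35 = minute 100.
The bindery step cannot start until drying (finishes minute 100, plus 15-minute gap → minute 115); file preflight (finishes minute 25); ink mixing (finishes minute 45, plus 20-minute gap → minute 65). The controlling bound is minute 115, so the bindery step finishes at 115 + 15 = minute 130.
Boxing has to wait for the bindery step (finishes minute 130); file preflight (finishes minute 25). The latest of these is minute 130, so boxing runs minute 130 to 130 + 30 = minute 160.

160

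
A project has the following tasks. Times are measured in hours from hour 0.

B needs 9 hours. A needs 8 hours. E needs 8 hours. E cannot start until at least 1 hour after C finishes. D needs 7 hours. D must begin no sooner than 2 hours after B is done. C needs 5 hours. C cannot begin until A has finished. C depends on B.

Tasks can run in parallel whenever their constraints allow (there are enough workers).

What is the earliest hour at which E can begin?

15

Nothing blocks B, so it runs from hour 0 to hour 9.
A can start immediately at hour 0; it finishes at hour 8.
C needs all of A (finishes hour 8); B (finishes hour 9). That puts its earliest start at hour 9; it finishes at 9 + 5 = hour 14.
E waits on C (finishes hour 14, plus 1-hour gap → hour 15), so the earliest it can start is hour 15.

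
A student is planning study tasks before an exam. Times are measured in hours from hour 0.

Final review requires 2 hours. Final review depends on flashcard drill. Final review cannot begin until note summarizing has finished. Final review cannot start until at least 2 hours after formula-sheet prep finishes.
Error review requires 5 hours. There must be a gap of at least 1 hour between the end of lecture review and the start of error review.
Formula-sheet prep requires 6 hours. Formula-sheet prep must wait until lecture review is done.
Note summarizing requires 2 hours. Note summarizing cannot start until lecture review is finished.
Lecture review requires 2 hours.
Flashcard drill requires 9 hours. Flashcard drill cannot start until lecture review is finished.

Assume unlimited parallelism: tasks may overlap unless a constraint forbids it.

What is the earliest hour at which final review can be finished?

13

Lecture review has no prerequisites, so it starts at hour 0 and finishes at hour 2.
Formula-sheet prep cannot begin until lecture review (finishes hour 2). It runs from hour 2 to 2 + 6 = hour 8.
Note summarizing cannot begin until lecture review (finishes hour 2). It runs from hour 2 to 2 + 2 = hour 4.
Flashcard drill waits on lecture review (finishes hour 2), so it starts at hour 2 and finishes at 2 + 9 = hour 11.
Final review has to wait for flashcard drill (finishes hour 11); note summarizing (finishes hour 4); formula-sheet prep (finishes hour 8, plus 2-hour gap → hour 10). The latest of these is hour 11, so final review runs hour 11 to 11 + 2 = hour 13.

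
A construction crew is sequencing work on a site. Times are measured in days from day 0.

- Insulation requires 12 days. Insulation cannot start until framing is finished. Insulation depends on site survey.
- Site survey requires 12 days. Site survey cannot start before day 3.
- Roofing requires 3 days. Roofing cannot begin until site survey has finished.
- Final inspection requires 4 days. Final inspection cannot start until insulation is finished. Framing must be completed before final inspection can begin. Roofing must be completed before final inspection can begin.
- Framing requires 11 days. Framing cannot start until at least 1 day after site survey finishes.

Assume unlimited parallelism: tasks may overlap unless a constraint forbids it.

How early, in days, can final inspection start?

After its own release at day 3, site survey can start at day 3 and finishes at day 15.
Roofing cannot begin until site survey (finishes day 15). It runs from day 15 to 15 + 3 = day 18.
After site survey (finishes day 15, plus 1-day gap → day 16), framing can start at day 16 and finishes at day 27.
Insulation cannot start until framing (finishes day 27); site survey (finishes day 15). The controlling bound is day 27, so insulation finishes at 27 + 12 = day 39.
Final inspection waits on insulation (finishes day 39); framing (finishes day 27); roofing (finishes day 18). The latest of these is day 39, which is the earliest final inspection can start.

39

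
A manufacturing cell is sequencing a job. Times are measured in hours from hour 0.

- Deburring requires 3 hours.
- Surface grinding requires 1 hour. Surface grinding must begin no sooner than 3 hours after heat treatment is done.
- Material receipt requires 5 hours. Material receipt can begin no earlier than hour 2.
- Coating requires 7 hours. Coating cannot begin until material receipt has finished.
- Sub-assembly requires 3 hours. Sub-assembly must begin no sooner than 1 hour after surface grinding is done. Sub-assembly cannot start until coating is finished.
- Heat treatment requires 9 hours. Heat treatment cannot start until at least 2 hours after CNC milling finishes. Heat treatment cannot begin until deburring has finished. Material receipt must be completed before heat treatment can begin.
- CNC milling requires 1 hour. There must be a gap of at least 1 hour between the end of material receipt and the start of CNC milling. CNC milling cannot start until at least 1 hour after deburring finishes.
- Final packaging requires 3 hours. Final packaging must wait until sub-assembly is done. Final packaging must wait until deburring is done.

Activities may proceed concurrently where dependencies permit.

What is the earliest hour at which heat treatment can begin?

Deburring can start immediately at hour 0; it finishes at hour 3.
After its own release at hour 2, material receipt can start at hour 2 and finishes at hour 7.
CNC milling cannot start until material receipt (finishes hour 7, plus 1-hour gap → hour 8); deburring (finishes hour 3, plus 1-hour gap → hour 4). The controlling bound is hour 8, so CNC milling finishes at 8 + 1 = hour 9.
Heat treatment waits on CNC milling (finishes hour 9, plus 2-hour gap → hour 11); deburring (finishes hour 3); material receipt (finishes hour 7). The latest of these is hour 11, which is the earliest heat treatment can start.

11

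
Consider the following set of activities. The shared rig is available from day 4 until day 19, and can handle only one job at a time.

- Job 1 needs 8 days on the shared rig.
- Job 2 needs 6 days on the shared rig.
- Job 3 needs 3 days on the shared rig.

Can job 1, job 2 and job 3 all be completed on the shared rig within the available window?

The shared rig window is 19 − 4 = 15 days.
Running back to back, the jobs need 8 + 6 + 3 = 17 days on the shared rig.
Since 17 > 15, they cannot all fit.

No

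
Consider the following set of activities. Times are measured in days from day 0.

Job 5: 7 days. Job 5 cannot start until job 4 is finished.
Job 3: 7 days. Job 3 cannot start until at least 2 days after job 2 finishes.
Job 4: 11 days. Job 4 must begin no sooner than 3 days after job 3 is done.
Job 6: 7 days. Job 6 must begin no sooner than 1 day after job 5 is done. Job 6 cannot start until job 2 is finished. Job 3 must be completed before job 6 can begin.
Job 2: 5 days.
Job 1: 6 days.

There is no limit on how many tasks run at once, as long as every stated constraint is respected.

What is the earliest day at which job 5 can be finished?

35

Job 2 has no prerequisites, so it starts at day 0 and finishes at day 5.
Job 3 cannot begin until job 2 (finishes day 5, plus 2-day gap → day 7). It runs from day 7 to 7 + 7 = day 14.
Job 4 waits on job 3 (finishes day 14, plus 3-day gap → day 17), so it starts at day 17 and finishes at 17 + 11 = day 28.
After job 4 (finishes day 28), job 5 can start at day 28 and finishes at day 35.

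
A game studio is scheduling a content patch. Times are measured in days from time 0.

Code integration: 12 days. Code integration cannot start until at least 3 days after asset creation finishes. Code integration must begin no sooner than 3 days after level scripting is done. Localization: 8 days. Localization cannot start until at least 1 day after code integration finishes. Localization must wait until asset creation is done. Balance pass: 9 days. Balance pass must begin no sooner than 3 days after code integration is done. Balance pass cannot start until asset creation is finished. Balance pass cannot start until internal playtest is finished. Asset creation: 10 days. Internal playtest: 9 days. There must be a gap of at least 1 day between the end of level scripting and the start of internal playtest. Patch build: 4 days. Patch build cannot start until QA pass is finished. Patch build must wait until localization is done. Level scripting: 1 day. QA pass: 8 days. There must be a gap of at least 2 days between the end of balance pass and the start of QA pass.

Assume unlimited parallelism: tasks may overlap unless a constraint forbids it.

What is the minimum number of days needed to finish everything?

Level scripting can start immediately at day 0; it finishes at day 1.
After level scripting (finishes day 1, plus 1-day gap → day 2), internal playtest can start at day 2 and finishes at day 11.
Asset creation can start immediately at day 0; it finishes at day 10.
Code integration has to wait for asset creation (finishes day 10, plus 3-day gap → day 13); level scripting (finishes day 1, plus 3-day gap → day 4). The latest of these is day 13, so code integration runs day 13 to 13 + 12 = day 25.
Localization needs all of code integration (finishes day 25, plus 1-day gap → day 26); asset creation (finishes day 10). That puts its earliest start at day 26; it finishes at 26 + 8 = day 34.
Balance pass has to wait for code integration (finishes day 25, plus 3-day gap → day 28); asset creation (finishes day 10); internal playtest (finishes day 11). The latest of these is day 28, so balance pass runs day 28 to 28 + 9 = day 37.
QA pass waits on balance pass (finishes day 37, plus 2-day gap → day 39), so it starts at day 39 and finishes at 39 + 8 = day 47.
For patch build: QA pass (finishes day 47); localization (finishes day 34). Taking the maximum gives a start of day 47, and it finishes at 47 + 4 = day 51.
All tasks are finished once the last one completes. Finish times: Asset creation at 10, Level scripting at 1, Code integration at 25, Internal playtest at 11, Balance pass at 37, Localization at 34, QA pass at 47, Patch build at 51. The latest is day 51.

51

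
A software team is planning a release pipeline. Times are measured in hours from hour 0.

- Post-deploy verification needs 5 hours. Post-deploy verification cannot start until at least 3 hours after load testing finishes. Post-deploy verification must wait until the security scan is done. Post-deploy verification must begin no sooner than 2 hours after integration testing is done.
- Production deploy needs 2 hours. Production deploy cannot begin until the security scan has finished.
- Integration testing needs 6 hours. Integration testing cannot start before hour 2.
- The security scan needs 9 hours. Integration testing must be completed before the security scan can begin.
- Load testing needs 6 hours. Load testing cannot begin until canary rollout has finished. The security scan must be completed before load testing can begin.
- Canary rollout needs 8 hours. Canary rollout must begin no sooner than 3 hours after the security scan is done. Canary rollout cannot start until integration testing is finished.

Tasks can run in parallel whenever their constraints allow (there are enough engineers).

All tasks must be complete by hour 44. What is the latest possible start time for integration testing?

Post-deploy verification has no dependents, so it just needs to finish by hour 44. Starting by 44 − 5 = hour 39 achieves that.
Load testing has to be done before post-deploy verification (must start by hour 39, minus 3-hour gap → hour 36). That means finishing by hour 36, i.e. starting by 36 − 6 = hour 30.
Since load testing (must start by hour 30) depends on it, canary rollout must finish by hour 30. Backing off its 8-hour duration gives a latest start of hour 22.
Production deploy must finish by hour 44; it takes 2 hours, so it must start by 44 − 2 = hour 42.
The security scan has several dependents: canary rollout (must start by hour 22, minus 3-hour gap → hour 19); load testing (must start by hour 30); production deploy (must start by hour 42); post-deploy verification (must start by hour 39). The earliest of those limits is hour 19, so the security scan must start by 19 − 9 = hour 10.
Integration testing has several dependents: the security scan (must start by hour 10); canary rollout (must start by hour 22); post-deploy verification (must start by hour 39, minus 2-hour gap → hour 37). The earliest of those limits is hour 10, so integration testing must start by 10 − 6 = hour 4.

4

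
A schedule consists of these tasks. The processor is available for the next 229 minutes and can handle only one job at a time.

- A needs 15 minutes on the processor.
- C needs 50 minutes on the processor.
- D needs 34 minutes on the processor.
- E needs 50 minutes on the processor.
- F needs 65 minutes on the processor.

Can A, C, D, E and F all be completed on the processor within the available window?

Yes

Running back to back, the jobs need 15 + 50 + 34 + 50 + 65 = 214 minutes on the processor.
Since 214 ≤ 229, they fit within the window.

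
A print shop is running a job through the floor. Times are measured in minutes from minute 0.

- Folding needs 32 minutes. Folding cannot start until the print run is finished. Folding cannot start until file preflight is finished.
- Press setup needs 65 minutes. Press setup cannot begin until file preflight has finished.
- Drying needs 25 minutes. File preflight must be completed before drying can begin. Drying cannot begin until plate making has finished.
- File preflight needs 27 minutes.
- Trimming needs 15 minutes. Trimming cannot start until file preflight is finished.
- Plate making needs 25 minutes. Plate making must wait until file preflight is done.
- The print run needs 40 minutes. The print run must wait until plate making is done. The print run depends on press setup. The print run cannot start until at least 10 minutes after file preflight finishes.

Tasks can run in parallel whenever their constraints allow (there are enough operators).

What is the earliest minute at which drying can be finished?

File preflight has no prerequisites, so it starts at minute 0 and finishes at minute 27.
Plate making waits on file preflight (finishes minute 27), so it starts at minute 27 and finishes at 27 + 25 = minute 52.
Drying has to wait for file preflight (finishes minute 27); plate making (finishes minute 52). The latest of these is minute 52, so drying runs minute 52 to 52 + 25 = minute 77.

77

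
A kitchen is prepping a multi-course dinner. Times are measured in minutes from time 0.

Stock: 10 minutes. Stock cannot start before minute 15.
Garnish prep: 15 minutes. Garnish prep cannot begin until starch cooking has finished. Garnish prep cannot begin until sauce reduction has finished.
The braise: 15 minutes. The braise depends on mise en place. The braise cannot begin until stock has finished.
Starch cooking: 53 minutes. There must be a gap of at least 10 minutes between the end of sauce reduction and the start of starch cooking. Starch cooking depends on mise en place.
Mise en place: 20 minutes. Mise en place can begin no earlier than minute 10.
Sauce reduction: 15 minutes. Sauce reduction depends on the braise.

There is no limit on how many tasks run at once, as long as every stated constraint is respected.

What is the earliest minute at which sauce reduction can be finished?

60

Stock waits on its own release at minute 15, so it starts at minute 15 and finishes at 15 + 10 = minute 25.
Mise en place waits on its own release at minute 10, so it starts at minute 10 and finishes at 10 + 20 = minute 30.
The braise has to wait for mise en place (finishes minute 30); stock (finishes minute 25). The latest of these is minute 30, so the braise runs minute 30 to 30 + 15 = minute 45.
After the braise (finishes minute 45), sauce reduction can start at minute 45 and finishes at minute 60.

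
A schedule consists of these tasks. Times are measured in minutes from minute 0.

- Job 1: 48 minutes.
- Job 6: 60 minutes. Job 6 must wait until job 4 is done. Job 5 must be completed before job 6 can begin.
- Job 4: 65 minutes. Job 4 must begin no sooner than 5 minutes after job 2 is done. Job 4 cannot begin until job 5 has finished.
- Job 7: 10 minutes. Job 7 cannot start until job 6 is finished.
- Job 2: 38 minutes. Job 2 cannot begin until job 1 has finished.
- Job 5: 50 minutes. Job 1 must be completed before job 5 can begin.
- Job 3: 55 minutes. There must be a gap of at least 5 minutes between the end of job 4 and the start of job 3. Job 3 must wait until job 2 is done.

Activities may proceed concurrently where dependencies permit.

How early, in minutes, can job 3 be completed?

Nothing blocks job 1, so it runs from minute 0 to minute 48.
After job 1 (finishes minute 48), job 5 can start at minute 48 and finishes at minute 98.
After job 1 (finishes minute 48), job 2 can start at minute 48 and finishes at minute 86.
Job 4 has to wait for job 2 (finishes minute 86, plus 5-minute gap → minute 91); job 5 (finishes minute 98). The latest of these is minute 98, so job 4 runs minute 98 to 98 + 65 = minute 163.
Job 3 has to wait for job 4 (finishes minute 163, plus 5-minute gap → minute 168); job 2 (finishes minute 86). The latest of these is minute 168, so job 3 runs minute 168 to 168 + 55 = minute 223.

223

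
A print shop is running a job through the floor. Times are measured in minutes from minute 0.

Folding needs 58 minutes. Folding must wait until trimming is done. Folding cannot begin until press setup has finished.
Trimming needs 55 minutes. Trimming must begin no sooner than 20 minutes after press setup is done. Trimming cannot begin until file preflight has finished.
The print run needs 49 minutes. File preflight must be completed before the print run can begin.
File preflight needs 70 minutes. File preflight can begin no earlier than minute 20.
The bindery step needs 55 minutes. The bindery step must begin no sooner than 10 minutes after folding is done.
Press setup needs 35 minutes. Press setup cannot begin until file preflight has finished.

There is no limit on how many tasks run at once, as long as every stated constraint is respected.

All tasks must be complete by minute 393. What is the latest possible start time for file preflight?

To finish by minute 393, the bindery step (duration 55) must start no later than minute 338.
Folding has to be done before the bindery step (must start by minute 338, minus 10-minute gap → minute 328). That means finishing by minute 328, i.e. starting by 328 − 58 = minute 270.
Trimming must finish before folding (must start by minute 270). With a 55-minute duration, trimming must start by 270 − 55 = minute 215.
Press setup feeds trimming (must start by minute 215, minus 20-minute gap → minute 195); folding (must start by minute 270). Taking the minimum, press setup must finish by minute 195 and start by 195 − 35 = minute 160.
To finish by minute 393, the print run (duration 49) must start no later than minute 344.
File preflight has several dependents: press setup (must start by minute 160); the print run (must start by minute 344); trimming (must start by minute 215). The earliest of those limits is minute 160, so file preflight must start by 160 − 70 = minute 90.

90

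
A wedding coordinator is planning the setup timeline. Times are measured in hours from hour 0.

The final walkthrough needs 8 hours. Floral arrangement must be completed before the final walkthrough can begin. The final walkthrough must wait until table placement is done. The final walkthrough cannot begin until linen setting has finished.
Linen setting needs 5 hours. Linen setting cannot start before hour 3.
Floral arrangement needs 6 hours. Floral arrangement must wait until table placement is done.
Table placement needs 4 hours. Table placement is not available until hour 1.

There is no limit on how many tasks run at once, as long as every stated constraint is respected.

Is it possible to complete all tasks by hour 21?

Linen setting waits on its own release at hour 3, so it starts at hour 3 and finishes at 3 + 5 = hour 8.
After its own release at hour 1, table placement can start at hour 1 and finishes at hour 5.
Floral arrangement waits on table placement (finishes hour 5), so it starts at hour 5 and finishes at 5 + 6 = hour 11.
For the final walkthrough: floral arrangement (finishes hour 11); table placement (finishes hour 5); linen setting (finishes hour 8). Taking the maximum gives a start of hour 11, and it finishes at 11 + 8 = hour 19.
Every task is finished by hour 19, which is no later than the deadline of 21, so the schedule is feasible.

Yes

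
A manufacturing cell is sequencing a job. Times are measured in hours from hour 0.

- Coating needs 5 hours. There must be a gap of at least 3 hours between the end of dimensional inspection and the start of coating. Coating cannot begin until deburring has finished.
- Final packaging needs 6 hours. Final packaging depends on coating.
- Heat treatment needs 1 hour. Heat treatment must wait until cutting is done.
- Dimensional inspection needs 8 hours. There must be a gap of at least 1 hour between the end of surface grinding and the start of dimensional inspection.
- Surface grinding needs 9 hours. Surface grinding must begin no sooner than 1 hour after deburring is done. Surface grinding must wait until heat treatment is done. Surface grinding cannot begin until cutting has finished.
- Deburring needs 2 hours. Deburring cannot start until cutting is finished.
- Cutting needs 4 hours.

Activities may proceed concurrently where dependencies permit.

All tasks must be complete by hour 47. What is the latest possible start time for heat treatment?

14

Final packaging has no dependents, so it just needs to finish by hour 47. Starting by 47 − 6 = hour 41 achieves that.
Coating feeds into final packaging (must start by hour 41); so coating must finish by hour 41 and therefore start by hour 36.
Dimensional inspection must finish before coating (must start by hour 36, minus 3-hour gap → hour 33). With an 8-hour duration, dimensional inspection must start by 33 − 8 = hour 25.
Surface grinding feeds into dimensional inspection (must start by hour 25, minus 1-hour gap → hour 24); so surface grinding must finish by hour 24 and therefore start by hour 15.
Heat treatment has to be done before surface grinding (must start by hour 15). That means finishing by hour 15, i.e. starting by 15 − 1 = hour 14.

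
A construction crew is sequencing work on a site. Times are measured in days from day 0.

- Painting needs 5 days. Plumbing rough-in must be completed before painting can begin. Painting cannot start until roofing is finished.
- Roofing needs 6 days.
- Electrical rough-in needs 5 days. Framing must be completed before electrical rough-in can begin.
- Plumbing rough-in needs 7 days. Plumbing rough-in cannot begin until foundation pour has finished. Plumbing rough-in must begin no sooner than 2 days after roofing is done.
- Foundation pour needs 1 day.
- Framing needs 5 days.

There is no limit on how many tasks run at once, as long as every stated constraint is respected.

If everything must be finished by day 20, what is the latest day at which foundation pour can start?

7

Painting must finish by day 20; it takes 5 days, so it must start by 20 − 5 = day 15.
Plumbing rough-in has to be done before painting (must start by day 15). That means finishing by day 15, i.e. starting by 15 − 7 = day 8.
Foundation pour has to be done before plumbing rough-in (must start by day 8). That means finishing by day 8, i.e. starting by 8 − 1 = day 7.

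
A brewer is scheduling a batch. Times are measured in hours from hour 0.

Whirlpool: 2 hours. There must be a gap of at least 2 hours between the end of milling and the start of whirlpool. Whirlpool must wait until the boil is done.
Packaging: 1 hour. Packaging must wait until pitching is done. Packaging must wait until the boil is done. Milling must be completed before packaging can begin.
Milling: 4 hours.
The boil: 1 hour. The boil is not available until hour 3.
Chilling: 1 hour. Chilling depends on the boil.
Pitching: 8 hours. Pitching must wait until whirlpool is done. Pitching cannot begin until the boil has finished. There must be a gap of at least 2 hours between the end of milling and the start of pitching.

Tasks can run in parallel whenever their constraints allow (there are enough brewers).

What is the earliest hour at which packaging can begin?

The boil waits on its own release at hour 3, so it starts at hour 3 and finishes at 3 + 1 = hour 4.
Milling can start immediately at hour 0; it finishes at hour 4.
Whirlpool has to wait for milling (finishes hour 4, plus 2-hour gap → hour 6); the boil (finishes hour 4). The latest of these is hour 6, so whirlpool runs hour 6 to 6 + 2 = hour 8.
For pitching: whirlpool (finishes hour 8); the boil (finishes hour 4); milling (finishes hour 4, plus 2-hour gap → hour 6). Taking the maximum gives a start of hour 8, and it finishes at 8 + 8 = hour 16.
Packaging waits on pitching (finishes hour 16); the boil (finishes hour 4); milling (finishes hour 4). The latest of these is hour 16, which is the earliest packaging can start.

16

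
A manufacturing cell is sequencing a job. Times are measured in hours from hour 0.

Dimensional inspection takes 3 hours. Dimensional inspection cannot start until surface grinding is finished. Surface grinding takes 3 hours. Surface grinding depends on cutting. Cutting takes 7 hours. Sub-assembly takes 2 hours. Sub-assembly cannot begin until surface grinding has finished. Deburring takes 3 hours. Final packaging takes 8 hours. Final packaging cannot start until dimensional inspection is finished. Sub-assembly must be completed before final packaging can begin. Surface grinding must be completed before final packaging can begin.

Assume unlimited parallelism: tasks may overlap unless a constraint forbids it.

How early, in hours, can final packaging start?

13

Cutting can start immediately at hour 0; it finishes at hour 7.
Surface grinding cannot begin until cutting (finishes hour 7). It runs from hour 7 to 7 + 3 = hour 10.
Sub-assembly waits on surface grinding (finishes hour 10), so it starts at hour 10 and finishes at 10 + 2 = hour 12.
After surface grinding (finishes hour 10), dimensional inspection can start at hour 10 and finishes at hour 13.
Final packaging waits on dimensional inspection (finishes hour 13); sub-assembly (finishes hour 12); surface grinding (finishes hour 10). The latest of these is hour 13, which is the earliest final packaging can start.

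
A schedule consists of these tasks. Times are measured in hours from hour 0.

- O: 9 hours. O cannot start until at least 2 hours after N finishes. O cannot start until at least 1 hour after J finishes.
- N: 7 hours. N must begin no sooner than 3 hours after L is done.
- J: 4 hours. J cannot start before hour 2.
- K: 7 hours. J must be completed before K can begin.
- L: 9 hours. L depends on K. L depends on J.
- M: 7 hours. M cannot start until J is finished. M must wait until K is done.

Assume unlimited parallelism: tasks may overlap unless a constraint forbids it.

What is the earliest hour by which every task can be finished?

J waits on its own release at hour 2, so it starts at hour 2 and finishes at 2 + 4 = hour 6.
K waits on J (finishes hour 6), so it starts at hour 6 and finishes at 6 + 7 = hour 13.
M has to wait for J (finishes hour 6); K (finishes hour 13). The latest of these is hour 13, so M runs hour 13 to 13 + 7 = hour 20.
L cannot start until K (finishes hour 13); J (finishes hour 6). The controlling bound is hour 13, so L finishes at 13 + 9 = hour 22.
N waits on L (finishes hour 22, plus 3-hour gap → hour 25), so it starts at hour 25 and finishes at 25 + 7 = hour 32.
O needs all of N (finishes hour 32, plus 2-hour gap → hour 34); J (finishes hour 6, plus 1-hour gap → hour 7). That puts its earliest start at hour 34; it finishes at 34 + 9 = hour 43.
All tasks are finished once the last one completes. Finish times: J at 6, K at 13, L at 22, M at 20, N at 32, O at 43. The latest is hour 43.

43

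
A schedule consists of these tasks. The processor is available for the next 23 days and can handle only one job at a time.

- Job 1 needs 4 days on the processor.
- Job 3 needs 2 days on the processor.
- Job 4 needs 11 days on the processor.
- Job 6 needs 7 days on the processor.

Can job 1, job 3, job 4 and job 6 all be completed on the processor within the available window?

No

Running back to back, the jobs need 4 + 2 + 11 + 7 = 24 days on the processor.
Since 24 > 23, they cannot all fit.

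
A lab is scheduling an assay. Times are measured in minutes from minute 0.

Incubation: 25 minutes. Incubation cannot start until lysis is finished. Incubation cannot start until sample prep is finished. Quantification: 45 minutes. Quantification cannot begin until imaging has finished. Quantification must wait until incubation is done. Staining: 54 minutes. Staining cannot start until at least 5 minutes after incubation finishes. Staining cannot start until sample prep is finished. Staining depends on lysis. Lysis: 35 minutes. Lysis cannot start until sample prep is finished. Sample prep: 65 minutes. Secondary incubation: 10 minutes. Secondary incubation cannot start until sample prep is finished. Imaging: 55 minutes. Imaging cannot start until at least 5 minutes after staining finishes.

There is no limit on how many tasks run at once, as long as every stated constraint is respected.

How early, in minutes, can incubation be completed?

125

Sample prep has no prerequisites, so it starts at minute 0 and finishes at minute 65.
Lysis cannot begin until sample prep (finishes minute 65). It runs from minute 65 to 65 + 35 = minute 100.
For incubation: lysis (finishes minute 100); sample prep (finishes minute 65). Taking the maximum gives a start of minute 100, and it finishes at 100 + 25 = minute 125.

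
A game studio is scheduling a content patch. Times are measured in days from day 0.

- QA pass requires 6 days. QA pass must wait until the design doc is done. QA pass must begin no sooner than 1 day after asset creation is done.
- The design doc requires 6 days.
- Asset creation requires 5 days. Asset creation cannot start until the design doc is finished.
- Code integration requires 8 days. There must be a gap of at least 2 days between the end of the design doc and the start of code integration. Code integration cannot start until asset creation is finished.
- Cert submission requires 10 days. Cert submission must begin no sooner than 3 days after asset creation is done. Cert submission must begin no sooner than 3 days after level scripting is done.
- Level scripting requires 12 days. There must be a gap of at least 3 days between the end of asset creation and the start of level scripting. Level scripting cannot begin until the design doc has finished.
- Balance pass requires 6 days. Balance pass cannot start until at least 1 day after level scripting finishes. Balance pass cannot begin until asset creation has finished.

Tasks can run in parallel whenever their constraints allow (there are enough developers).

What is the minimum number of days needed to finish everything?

The design doc has no prerequisites, so it starts at day 0 and finishes at day 6.
After the design doc (finishes day 6), asset creation can start at day 6 and finishes at day 11.
QA pass needs all of the design doc (finishes day 6); asset creation (finishes day 11, plus 1-day gap → day 12). That puts its earliest start at day 12; it finishes at 12 + 6 = day 18.
For code integration: the design doc (finishes day 6, plus 2-day gap → day 8); asset creation (finishes day 11). Taking the maximum gives a start of day 11, and it finishes at 11 + 8 = day 19.
Level scripting cannot start until asset creation (finishes day 11, plus 3-day gap → day 14); the design doc (finishes day 6). The controlling bound is day 14, so level scripting finishes at 14 + 12 = day 26.
For cert submission: asset creation (finishes day 11, plus 3-day gap → day 14); level scripting (finishes day 26, plus 3-day gap → day 29). Taking the maximum gives a start of day 29, and it finishes at 29 + 10 = day 39.
Balance pass needs all of level scripting (finishes day 26, plus 1-day gap → day 27); asset creation (finishes day 11). That puts its earliest start at day 27; it finishes at 27 + 6 = day 33.
All tasks are finished once the last one completes. Finish times: The design doc at 6, Asset creation at 11, Level scripting at 26, Code integration at 19, Balance pass at 33, QA pass at 18, Cert submission at 39. The latest is day 39.

39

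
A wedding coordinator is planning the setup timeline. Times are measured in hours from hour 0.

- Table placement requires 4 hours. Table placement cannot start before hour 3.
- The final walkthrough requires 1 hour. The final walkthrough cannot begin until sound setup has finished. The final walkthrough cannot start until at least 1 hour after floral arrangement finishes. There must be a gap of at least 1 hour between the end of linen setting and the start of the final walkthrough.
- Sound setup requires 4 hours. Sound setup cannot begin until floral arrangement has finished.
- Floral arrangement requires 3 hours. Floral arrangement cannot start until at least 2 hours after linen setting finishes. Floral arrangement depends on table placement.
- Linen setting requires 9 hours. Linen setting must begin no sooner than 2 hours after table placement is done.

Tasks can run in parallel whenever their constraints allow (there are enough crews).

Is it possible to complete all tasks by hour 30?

Yes

Table placement waits on its own release at hour 3, so it starts at hour 3 and finishes at 3 + 4 = hour 7.
After table placement (finishes hour 7, plus 2-hour gap → hour 9), linen setting can start at hour 9 and finishes at hour 18.
For floral arrangement: linen setting (finishes hour 18, plus 2-hour gap → hour 20); table placement (finishes hour 7). Taking the maximum gives a start of hour 20, and it finishes at 20 + 3 = hour 23.
Sound setup cannot begin until floral arrangement (finishes hour 23). It runs from hour 23 to 23 + 4 = hour 27.
The final walkthrough cannot start until sound setup (finishes hour 27); floral arrangement (finishes hour 23, plus 1-hour gap → hour 24); linen setting (finishes hour 18, plus 1-hour gap → hour 19). The controlling bound is hour 27, so the final walkthrough finishes at 27 + 1 = hour 28.
Every task is finished by hour 28, which is no later than the deadline of 30, so the schedule is feasible.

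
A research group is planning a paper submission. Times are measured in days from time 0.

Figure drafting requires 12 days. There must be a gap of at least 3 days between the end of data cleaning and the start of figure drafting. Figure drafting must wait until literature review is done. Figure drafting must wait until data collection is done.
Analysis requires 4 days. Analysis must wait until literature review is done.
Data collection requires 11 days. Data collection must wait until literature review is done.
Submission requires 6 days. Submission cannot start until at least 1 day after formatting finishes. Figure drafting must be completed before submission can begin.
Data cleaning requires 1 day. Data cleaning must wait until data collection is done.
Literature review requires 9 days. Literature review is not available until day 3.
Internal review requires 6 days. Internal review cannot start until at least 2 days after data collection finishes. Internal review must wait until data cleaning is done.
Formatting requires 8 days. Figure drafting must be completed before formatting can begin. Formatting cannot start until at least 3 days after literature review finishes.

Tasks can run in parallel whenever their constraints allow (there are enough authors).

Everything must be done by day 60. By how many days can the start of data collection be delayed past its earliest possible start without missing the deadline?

6

Literature review cannot begin until its own release at day 3. It runs from day 3 to 3 + 9 = day 12.
Data collection cannot begin until literature review (finishes day 12). It runs from day 12 to 12 + 11 = day 23.

Working backward from the deadline:
Submission must finish by day 60; it takes 6 days, so it must start by 60 − 6 = day 54.
Since submission (must start by day 54, minus 1-day gap → day 53) depends on it, formatting must finish by day 53. Backing off its 8-day duration gives a latest start of day 45.
Figure drafting has several dependents: formatting (must start by day 45); submission (must start by day 54). The earliest of those limits is day 45, so figure drafting must start by 45 − 12 = day 33.
Internal review has no dependents, so it just needs to finish by day 60. Starting by 60 − 6 = day 54 achieves that.
For data cleaning: figure drafting (must start by day 33, minus 3-day gap → day 30); internal review (must start by day 54). The most restrictive is day 30; with a 1-day duration, data cleaning must start by day 29.
For data collection: data cleaning (must start by day 29); figure drafting (must start by day 33); internal review (must start by day 54, minus 2-day gap → day 52). The most restrictive is day 29; with an 11-day duration, data collection must start by day 18.
So data collection can start as early as day 12 and as late as day 18, giving 18 − 12 = 6 days of slack.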